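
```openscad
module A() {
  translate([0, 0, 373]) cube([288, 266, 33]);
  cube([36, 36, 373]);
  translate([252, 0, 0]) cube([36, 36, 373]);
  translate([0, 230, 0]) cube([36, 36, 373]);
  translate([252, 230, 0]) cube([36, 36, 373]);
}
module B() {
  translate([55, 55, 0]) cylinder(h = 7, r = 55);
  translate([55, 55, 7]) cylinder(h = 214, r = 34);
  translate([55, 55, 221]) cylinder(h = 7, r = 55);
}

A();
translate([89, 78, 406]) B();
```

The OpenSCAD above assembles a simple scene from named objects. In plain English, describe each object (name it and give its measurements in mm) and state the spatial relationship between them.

A is a four-legged stool. The seat is a 288×266×33 mm slab whose top surface is at z = 406 mm; four square legs, each 36×36 mm in cross-section, run from the floor (z = 0) to the underside of the seat, each flush with a corner of the seat.

B is a spool: two coaxial disc flanges of radius 55 mm and thickness 7 mm, joined by a core cylinder of radius 34 mm and height 214 mm. The lower flange rests on z = 0 and the three cylinders share a vertical axis.

The spool is on top of the stool, centred.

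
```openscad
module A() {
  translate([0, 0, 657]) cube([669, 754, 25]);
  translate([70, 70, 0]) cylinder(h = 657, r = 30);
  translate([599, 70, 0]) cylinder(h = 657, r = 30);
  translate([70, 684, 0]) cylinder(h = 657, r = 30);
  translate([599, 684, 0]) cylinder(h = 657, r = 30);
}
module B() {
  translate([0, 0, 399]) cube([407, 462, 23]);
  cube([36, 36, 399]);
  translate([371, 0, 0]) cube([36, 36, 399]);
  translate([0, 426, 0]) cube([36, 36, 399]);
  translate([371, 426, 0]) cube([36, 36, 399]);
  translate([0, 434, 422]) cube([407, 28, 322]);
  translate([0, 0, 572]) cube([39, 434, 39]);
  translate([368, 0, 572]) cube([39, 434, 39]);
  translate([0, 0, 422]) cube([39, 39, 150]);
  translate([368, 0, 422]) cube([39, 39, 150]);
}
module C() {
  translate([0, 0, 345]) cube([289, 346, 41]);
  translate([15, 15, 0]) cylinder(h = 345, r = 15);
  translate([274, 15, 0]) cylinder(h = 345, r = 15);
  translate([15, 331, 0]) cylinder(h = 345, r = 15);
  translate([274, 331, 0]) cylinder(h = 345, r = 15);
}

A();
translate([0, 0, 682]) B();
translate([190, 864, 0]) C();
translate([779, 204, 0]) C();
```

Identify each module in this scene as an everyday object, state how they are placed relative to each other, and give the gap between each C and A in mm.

Each stool's nearest face is 110 mm from the table's bounding box.

A is a table. B is a chair. C is a stool. The chair is on top of the table. Two stools sit around the table at the +y, +x sides. The gap between each stool and the table is 110 mm.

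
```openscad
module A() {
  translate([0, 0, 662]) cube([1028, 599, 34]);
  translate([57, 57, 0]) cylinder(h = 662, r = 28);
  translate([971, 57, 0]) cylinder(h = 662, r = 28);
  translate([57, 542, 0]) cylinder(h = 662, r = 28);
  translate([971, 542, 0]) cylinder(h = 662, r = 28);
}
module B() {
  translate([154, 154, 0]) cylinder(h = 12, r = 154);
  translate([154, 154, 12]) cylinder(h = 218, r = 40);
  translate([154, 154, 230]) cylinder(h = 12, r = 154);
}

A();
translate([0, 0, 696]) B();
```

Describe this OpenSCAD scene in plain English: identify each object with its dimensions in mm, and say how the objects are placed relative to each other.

A is a table with a 1028×599 mm rectangular top, 34 mm thick, top surface at z = 696 mm, supported by four round legs of 56 mm diameter, each leg's bounding box inset 29 mm from the nearest pair of top edges, running from the floor.

B is a spool: two coaxial disc flanges of radius 154 mm and thickness 12 mm, joined by a core cylinder of radius 40 mm and height 218 mm. The lower flange rests on z = 0 and the three cylinders share a vertical axis.

The spool is on top of the table.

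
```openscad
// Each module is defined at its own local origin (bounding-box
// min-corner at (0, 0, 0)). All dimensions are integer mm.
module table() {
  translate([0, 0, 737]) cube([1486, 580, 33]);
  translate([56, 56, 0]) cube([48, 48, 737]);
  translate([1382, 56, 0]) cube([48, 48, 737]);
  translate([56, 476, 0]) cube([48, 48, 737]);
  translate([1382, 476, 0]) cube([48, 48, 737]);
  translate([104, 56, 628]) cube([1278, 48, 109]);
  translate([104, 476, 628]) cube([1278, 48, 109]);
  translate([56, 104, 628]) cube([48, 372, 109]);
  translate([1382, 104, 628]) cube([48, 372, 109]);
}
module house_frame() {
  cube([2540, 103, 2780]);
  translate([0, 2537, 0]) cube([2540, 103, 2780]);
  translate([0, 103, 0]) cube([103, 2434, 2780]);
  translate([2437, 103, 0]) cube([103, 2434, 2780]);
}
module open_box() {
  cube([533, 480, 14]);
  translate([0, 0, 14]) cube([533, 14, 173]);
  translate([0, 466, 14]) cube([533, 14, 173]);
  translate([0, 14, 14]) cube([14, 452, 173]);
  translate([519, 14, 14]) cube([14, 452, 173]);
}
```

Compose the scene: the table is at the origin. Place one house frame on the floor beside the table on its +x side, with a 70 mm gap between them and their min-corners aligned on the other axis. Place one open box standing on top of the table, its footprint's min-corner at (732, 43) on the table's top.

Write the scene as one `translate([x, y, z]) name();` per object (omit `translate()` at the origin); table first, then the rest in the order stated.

table();
translate([1556, 0, 0]) house_frame();
translate([732, 43, 770]) open_box();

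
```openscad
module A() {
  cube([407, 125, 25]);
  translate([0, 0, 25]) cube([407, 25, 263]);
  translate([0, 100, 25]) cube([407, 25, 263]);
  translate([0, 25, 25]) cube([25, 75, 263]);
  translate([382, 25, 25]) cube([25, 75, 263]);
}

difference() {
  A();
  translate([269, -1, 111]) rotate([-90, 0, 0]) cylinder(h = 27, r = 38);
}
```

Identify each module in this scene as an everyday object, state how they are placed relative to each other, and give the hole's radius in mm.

A is an open box. The open box has a circular hole through its front wall. The hole's radius is 38 mm.

The subtracted cylinder has r = 38 mm.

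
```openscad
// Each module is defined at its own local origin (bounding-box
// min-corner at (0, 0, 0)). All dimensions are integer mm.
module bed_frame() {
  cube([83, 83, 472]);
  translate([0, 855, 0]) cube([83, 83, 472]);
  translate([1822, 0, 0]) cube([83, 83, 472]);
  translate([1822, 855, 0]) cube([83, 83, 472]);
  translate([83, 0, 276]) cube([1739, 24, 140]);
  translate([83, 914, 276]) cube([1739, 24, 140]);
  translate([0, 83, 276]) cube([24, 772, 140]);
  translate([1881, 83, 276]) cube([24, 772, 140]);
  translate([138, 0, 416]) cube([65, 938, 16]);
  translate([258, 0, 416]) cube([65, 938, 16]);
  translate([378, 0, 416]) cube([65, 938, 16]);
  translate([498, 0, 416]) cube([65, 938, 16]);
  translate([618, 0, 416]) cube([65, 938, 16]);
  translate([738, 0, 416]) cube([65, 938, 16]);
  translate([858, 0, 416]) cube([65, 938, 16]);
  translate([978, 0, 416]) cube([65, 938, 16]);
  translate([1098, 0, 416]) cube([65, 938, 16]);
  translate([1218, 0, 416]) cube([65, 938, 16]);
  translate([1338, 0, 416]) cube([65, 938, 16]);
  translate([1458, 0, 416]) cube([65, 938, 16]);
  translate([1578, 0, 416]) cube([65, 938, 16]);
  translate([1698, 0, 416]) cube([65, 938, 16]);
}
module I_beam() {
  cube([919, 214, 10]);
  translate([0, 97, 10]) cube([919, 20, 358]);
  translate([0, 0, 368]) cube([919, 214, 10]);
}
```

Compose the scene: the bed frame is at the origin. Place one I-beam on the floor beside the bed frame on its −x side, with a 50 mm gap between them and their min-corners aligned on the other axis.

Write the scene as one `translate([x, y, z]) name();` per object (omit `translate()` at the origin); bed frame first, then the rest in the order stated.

bed_frame();
translate([-969, 0, 0]) I_beam();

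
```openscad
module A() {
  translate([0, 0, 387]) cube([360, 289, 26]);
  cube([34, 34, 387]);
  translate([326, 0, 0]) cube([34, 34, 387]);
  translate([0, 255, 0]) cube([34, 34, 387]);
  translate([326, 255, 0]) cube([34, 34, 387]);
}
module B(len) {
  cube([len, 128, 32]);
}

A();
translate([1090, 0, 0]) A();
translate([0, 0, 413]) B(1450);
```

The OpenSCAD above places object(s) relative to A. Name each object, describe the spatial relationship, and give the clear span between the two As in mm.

Second stool starts at x = 1090; first ends at x = 360; clear span = 1090 − 360 = 730 mm.

A is a stool. B is a beam. A beam spans the tops of two stools. The clear span between the two stools is 730 mm.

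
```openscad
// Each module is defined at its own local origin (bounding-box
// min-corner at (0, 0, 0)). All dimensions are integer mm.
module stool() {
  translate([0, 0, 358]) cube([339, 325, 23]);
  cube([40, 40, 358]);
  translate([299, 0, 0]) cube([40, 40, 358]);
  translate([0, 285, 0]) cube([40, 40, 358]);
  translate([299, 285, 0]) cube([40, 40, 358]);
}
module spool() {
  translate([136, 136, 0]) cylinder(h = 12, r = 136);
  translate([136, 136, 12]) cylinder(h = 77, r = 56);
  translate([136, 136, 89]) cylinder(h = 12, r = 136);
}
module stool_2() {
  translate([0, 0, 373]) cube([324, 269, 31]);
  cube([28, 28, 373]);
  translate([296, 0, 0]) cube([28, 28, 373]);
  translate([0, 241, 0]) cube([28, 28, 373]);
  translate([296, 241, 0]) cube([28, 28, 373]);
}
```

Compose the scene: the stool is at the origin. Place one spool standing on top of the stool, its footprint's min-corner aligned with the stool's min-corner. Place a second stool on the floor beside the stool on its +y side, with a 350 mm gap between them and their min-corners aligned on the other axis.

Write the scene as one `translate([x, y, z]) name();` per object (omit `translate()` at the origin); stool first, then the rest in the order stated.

stool();
translate([0, 0, 381]) spool();
translate([0, 675, 0]) stool_2();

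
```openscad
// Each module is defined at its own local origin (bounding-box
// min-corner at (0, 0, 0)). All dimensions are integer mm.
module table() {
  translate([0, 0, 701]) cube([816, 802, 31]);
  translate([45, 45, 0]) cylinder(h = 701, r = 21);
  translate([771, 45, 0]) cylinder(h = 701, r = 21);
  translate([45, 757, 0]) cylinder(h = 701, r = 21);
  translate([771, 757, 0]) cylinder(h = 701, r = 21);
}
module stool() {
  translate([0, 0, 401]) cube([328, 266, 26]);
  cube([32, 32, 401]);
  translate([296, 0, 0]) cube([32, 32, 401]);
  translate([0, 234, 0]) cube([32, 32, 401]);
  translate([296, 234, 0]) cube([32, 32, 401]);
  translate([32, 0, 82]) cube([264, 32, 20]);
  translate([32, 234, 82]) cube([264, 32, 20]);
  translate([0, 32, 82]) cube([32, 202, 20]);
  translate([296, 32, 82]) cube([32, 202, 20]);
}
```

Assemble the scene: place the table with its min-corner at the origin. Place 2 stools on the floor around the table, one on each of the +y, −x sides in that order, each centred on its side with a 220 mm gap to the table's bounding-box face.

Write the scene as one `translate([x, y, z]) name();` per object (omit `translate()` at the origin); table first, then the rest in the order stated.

table();
translate([244, 1022, 0]) stool();
translate([-548, 268, 0]) stool();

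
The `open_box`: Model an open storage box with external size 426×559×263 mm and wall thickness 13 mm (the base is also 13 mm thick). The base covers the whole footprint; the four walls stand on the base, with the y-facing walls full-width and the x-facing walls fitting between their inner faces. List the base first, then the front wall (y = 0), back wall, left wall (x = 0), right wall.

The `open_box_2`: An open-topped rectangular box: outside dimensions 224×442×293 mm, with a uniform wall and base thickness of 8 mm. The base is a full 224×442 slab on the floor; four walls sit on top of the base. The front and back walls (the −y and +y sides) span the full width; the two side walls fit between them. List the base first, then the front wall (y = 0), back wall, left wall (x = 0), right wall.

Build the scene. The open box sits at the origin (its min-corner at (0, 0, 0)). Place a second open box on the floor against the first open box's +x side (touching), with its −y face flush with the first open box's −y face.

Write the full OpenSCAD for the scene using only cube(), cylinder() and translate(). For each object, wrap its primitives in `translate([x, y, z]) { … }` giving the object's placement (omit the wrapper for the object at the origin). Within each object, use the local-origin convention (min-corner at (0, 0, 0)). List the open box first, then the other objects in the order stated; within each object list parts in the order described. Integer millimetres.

cube([426, 559, 13]);
translate([0, 0, 13]) cube([426, 13, 250]);
translate([0, 546, 13]) cube([426, 13, 250]);
translate([0, 13, 13]) cube([13, 533, 250]);
translate([413, 13, 13]) cube([13, 533, 250]);
translate([426, 0, 0]) {
  cube([224, 442, 8]);
  translate([0, 0, 8]) cube([224, 8, 285]);
  translate([0, 434, 8]) cube([224, 8, 285]);
  translate([0, 8, 8]) cube([8, 426, 285]);
  translate([216, 8, 8]) cube([8, 426, 285]);
}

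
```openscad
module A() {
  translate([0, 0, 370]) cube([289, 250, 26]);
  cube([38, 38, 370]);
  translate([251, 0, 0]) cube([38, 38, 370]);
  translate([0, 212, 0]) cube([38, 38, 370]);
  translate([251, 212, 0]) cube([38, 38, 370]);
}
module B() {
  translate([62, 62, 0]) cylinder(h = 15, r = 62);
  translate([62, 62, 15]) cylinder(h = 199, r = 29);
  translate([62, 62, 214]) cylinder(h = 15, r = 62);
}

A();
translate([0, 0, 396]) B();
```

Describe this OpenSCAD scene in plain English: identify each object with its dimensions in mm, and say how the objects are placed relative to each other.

A is a four-legged stool. The seat is a 289×250×26 mm slab whose top surface is at z = 396 mm; four square legs, each 38×38 mm in cross-section, run from the floor (z = 0) to the underside of the seat, each flush with a corner of the seat.

B is a spool: two coaxial disc flanges of radius 62 mm and thickness 15 mm, joined by a core cylinder of radius 29 mm and height 199 mm. The lower flange rests on z = 0 and the three cylinders share a vertical axis.

The spool is on top of the stool.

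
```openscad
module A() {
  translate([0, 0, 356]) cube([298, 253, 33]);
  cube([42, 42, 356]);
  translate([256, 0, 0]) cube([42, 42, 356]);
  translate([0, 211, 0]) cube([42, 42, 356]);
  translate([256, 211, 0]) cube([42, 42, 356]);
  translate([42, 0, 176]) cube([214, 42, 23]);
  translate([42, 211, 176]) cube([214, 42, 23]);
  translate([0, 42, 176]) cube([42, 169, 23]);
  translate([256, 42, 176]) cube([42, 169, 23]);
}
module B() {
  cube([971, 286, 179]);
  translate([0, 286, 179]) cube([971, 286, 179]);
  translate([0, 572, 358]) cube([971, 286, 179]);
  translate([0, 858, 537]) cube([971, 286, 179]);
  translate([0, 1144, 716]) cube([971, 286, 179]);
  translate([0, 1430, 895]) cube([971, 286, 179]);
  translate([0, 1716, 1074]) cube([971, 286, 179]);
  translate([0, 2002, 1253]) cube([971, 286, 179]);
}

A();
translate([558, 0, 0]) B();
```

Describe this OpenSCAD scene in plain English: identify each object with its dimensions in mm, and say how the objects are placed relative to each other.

A is a four-legged stool. The seat is a 298×253×33 mm slab whose top surface is at z = 389 mm; four square legs, each 42×42 mm in cross-section, run from the floor (z = 0) to the underside of the seat, each flush with a corner of the seat. Four stretchers, 42 mm wide and 23 mm tall, connect adjacent legs with their undersides at z = 176 mm, each running between the inner faces of the legs it joins and aligned with the legs' outer faces on the other axis.

B is a run of 8 identical solid stair steps. Each tread is 971×286 mm and each step block is 179 mm high. Step 1 rests on the floor; step k is offset from step 1 by (k−1)×286 mm in y and (k−1)×179 mm in z.

The staircase is on the floor beside the stool on its +x side.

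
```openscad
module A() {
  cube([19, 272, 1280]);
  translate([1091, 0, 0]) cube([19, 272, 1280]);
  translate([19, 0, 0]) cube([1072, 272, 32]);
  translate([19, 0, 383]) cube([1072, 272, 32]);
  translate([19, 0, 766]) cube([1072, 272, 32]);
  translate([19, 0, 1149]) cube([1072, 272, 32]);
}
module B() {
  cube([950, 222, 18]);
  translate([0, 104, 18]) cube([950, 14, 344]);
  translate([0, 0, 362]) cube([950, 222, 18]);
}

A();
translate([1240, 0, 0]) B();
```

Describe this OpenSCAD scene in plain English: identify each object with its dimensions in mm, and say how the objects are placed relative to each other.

A is an open bookshelf. Two side panels, each 19 mm thick, 272 mm deep and 1280 mm tall, stand 1110 mm apart (outside-to-outside). Between them sit 4 shelves, each 32 mm thick and 272 mm deep, spanning the full gap between the sides. The bottom shelf rests on the floor (its underside at z = 0) and the clear gap between one shelf's top and the next shelf's underside is 351 mm.

B is an I-beam lying along x, 950 mm long. Overall section height 380 mm. Two flanges 222 mm wide (y) and 18 mm thick, one on the floor and one at the top; a web 14 mm thick runs between them, centred on the flange width.

The I-beam is on the floor beside the bookshelf on its +x side.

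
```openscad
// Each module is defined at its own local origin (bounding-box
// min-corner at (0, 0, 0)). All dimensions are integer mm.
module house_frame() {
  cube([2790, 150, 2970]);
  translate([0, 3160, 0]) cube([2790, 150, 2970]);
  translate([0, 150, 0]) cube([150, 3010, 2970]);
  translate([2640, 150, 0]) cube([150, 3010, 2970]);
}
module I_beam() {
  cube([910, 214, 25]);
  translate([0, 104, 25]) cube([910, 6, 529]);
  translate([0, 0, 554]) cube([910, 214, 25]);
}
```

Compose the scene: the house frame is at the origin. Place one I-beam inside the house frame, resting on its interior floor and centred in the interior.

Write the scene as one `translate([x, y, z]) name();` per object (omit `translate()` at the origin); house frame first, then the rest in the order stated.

house_frame();
translate([940, 1548, 0]) I_beam();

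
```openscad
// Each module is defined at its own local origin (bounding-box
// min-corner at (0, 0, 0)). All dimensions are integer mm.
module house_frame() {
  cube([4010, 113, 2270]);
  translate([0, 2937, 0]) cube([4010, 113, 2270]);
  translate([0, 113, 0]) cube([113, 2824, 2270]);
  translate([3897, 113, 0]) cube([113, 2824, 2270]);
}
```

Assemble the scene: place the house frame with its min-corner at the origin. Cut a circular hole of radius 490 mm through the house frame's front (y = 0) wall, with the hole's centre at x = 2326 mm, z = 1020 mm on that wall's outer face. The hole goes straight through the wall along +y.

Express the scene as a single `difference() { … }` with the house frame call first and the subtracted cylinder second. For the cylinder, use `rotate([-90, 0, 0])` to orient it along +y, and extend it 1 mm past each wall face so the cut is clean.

difference() {
  house_frame();
  translate([2326, -1, 1020]) rotate([-90, 0, 0]) cylinder(h = 115, r = 490);
}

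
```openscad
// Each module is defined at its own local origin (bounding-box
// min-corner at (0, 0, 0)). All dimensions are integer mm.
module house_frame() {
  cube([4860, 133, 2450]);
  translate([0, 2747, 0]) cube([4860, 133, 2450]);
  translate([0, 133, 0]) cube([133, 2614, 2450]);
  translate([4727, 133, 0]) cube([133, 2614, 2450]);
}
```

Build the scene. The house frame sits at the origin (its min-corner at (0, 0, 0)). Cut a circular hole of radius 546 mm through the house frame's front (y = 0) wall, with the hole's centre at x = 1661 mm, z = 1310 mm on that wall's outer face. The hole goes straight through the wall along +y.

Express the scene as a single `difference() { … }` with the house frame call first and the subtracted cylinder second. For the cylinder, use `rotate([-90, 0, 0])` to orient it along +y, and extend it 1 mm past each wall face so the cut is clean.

difference() {
  house_frame();
  translate([1661, -1, 1310]) rotate([-90, 0, 0]) cylinder(h = 135, r = 546);
}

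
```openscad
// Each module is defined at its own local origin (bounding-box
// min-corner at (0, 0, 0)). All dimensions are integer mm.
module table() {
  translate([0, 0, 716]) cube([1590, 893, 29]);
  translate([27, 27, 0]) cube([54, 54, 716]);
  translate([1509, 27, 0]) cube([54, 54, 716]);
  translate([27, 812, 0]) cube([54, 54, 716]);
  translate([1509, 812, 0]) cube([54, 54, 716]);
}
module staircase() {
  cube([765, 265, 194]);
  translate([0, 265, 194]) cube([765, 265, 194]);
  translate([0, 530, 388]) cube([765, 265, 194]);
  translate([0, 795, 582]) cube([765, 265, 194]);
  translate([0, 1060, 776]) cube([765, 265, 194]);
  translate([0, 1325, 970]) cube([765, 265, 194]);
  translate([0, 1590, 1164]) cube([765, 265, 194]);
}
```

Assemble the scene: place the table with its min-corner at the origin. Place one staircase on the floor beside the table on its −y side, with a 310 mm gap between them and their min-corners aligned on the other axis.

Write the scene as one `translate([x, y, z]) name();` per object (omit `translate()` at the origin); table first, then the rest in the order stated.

table();
translate([0, -2165, 0]) staircase();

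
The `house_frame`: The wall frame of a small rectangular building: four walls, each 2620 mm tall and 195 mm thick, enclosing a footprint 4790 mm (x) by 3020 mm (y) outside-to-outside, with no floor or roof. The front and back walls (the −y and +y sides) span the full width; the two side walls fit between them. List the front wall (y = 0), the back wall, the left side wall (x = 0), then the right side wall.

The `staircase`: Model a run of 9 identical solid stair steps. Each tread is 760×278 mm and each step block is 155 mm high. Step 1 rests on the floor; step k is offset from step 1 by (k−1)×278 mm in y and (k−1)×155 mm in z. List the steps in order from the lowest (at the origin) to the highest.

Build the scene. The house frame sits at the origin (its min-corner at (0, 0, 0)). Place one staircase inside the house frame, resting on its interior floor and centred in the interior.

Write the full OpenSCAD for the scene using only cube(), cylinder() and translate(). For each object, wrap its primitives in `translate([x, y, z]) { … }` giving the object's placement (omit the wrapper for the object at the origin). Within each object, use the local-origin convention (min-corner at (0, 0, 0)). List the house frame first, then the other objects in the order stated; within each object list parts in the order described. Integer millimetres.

cube([4790, 195, 2620]);
translate([0, 2825, 0]) cube([4790, 195, 2620]);
translate([0, 195, 0]) cube([195, 2630, 2620]);
translate([4595, 195, 0]) cube([195, 2630, 2620]);
translate([2015, 259, 0]) {
  cube([760, 278, 155]);
  translate([0, 278, 155]) cube([760, 278, 155]);
  translate([0, 556, 310]) cube([760, 278, 155]);
  translate([0, 834, 465]) cube([760, 278, 155]);
  translate([0, 1112, 620]) cube([760, 278, 155]);
  translate([0, 1390, 775]) cube([760, 278, 155]);
  translate([0, 1668, 930]) cube([760, 278, 155]);
  translate([0, 1946, 1085]) cube([760, 278, 155]);
  translate([0, 2224, 1240]) cube([760, 278, 155]);
}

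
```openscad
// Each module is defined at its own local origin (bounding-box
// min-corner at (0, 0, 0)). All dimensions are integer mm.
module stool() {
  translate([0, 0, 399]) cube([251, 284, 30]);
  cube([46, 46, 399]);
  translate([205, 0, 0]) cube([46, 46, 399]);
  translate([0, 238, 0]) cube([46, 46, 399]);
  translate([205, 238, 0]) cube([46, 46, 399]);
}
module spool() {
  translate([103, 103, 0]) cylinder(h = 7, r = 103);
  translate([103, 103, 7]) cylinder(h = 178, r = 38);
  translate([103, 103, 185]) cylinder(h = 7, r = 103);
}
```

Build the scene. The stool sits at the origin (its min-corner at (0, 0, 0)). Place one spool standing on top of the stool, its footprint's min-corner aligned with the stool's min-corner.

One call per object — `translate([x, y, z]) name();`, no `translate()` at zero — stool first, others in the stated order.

stool();
translate([0, 0, 429]) spool();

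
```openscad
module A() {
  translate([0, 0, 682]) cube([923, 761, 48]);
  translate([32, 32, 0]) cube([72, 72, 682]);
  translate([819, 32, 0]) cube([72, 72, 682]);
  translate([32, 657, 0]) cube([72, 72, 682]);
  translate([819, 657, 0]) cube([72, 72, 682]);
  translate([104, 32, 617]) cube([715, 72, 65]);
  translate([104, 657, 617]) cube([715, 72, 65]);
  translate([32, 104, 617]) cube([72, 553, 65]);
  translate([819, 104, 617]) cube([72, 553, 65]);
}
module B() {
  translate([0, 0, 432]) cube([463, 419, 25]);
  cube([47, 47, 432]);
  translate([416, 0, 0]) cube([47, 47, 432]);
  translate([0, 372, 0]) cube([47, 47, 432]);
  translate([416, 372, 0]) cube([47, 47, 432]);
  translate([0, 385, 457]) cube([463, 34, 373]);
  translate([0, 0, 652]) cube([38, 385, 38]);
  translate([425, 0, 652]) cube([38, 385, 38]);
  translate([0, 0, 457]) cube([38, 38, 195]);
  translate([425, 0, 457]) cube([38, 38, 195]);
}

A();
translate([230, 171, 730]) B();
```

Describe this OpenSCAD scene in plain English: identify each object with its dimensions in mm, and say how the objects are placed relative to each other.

A is a table: top 923 mm (x) × 761 mm (y), 48 mm thick, upper face at z = 730 mm, on four 72×72 mm square legs, each inset 32 mm from the nearest pair of top edges, running from z = 0 to the bottom of the top. Four apron rails, 72 mm thick and 65 mm tall, run between adjacent legs with their top edges flush with the underside of the top and their outer faces flush with the legs' outer faces.

B is a chair. The seat is a 463×419×25 mm slab with its top at z = 457 mm, on four 47×47 mm corner legs (flush with the seat edges, standing on z = 0). A flat backrest 34 mm thick, 373 mm tall, spans the full seat width and rises from the seat top along its +y edge, rear face flush with the rear of the seat. Two armrests of 38×38 mm section run along each side from the seat's front edge to the front of the backrest, top faces 233 mm above the seat top and outer faces flush with the seat's x-edges; a 38×38 mm post under the front of each armrest stands on the seat at the front corner.

The chair is on top of the table, centred.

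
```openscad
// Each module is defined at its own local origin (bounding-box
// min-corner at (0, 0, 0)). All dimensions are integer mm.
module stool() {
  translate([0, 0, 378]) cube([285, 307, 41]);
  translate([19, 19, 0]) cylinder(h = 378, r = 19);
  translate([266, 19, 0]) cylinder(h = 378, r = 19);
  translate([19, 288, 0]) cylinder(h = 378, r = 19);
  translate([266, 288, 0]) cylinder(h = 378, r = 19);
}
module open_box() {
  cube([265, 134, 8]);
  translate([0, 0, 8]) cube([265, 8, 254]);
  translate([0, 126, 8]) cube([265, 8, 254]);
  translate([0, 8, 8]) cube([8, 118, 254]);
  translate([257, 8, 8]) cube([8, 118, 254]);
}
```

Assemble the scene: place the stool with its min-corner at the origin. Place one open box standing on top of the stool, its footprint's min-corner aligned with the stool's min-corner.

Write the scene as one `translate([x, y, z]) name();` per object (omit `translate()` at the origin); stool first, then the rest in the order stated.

stool();
translate([0, 0, 419]) open_box();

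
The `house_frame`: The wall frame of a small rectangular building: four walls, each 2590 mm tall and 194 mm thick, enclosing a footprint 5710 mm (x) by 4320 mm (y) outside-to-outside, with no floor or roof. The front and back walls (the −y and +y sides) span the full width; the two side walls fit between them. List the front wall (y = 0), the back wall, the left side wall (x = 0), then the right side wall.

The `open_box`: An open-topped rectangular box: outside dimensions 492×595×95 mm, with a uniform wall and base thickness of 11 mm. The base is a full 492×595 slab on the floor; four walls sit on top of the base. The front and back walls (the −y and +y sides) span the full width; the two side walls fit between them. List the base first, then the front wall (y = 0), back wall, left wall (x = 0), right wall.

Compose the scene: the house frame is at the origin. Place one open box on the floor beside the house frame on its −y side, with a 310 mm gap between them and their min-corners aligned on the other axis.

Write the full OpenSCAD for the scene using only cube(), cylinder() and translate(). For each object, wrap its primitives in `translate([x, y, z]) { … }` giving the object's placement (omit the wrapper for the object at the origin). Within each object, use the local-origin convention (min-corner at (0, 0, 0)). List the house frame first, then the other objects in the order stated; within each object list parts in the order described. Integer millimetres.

cube([5710, 194, 2590]);
translate([0, 4126, 0]) cube([5710, 194, 2590]);
translate([0, 194, 0]) cube([194, 3932, 2590]);
translate([5516, 194, 0]) cube([194, 3932, 2590]);
translate([0, -905, 0]) {
  cube([492, 595, 11]);
  translate([0, 0, 11]) cube([492, 11, 84]);
  translate([0, 584, 11]) cube([492, 11, 84]);
  translate([0, 11, 11]) cube([11, 573, 84]);
  translate([481, 11, 11]) cube([11, 573, 84]);
}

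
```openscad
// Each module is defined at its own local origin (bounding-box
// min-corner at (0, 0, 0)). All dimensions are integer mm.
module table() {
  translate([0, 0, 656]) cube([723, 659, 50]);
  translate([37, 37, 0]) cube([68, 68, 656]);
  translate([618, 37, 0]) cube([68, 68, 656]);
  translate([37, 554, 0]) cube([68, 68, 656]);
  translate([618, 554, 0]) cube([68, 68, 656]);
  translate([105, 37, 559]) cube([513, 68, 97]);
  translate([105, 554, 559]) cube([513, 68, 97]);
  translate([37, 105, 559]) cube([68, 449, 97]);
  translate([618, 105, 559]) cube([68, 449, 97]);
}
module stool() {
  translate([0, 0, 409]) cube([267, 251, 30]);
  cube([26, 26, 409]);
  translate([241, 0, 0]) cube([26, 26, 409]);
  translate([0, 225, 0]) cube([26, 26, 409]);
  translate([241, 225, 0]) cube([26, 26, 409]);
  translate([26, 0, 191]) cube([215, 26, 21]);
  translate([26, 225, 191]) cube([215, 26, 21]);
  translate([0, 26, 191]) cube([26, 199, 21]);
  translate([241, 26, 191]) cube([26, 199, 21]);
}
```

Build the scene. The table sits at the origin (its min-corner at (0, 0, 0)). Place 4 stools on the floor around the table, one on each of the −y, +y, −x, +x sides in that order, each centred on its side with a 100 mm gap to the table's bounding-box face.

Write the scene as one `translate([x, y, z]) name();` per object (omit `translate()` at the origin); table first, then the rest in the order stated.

table();
translate([228, -351, 0]) stool();
translate([228, 759, 0]) stool();
translate([-367, 204, 0]) stool();
translate([823, 204, 0]) stool();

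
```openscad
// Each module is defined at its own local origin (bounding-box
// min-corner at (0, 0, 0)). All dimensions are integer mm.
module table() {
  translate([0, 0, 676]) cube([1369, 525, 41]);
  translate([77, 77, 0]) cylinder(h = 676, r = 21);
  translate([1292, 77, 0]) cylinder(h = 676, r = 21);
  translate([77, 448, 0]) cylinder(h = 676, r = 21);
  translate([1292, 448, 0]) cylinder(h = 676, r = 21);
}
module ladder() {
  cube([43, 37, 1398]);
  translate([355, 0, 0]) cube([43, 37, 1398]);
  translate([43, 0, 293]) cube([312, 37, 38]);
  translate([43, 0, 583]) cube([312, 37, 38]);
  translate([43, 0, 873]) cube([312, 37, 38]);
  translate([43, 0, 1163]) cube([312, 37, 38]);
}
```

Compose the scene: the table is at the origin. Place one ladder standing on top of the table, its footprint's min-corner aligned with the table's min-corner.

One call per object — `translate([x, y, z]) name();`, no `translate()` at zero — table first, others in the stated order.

table();
translate([0, 0, 717]) ladder();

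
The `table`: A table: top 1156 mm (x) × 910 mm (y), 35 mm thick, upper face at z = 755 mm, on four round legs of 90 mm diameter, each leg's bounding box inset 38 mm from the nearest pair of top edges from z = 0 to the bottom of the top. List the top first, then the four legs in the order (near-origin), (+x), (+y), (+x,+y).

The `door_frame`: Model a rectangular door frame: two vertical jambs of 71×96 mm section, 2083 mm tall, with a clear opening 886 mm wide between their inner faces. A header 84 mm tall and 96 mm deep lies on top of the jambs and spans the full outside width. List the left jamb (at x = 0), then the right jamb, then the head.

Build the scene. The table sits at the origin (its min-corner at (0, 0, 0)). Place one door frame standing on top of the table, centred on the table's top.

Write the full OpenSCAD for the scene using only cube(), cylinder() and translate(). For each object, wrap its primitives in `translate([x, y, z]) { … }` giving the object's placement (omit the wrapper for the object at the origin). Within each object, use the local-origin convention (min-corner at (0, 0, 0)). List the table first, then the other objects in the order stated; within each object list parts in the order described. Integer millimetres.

translate([0, 0, 720]) cube([1156, 910, 35]);
translate([83, 83, 0]) cylinder(h = 720, r = 45);
translate([1073, 83, 0]) cylinder(h = 720, r = 45);
translate([83, 827, 0]) cylinder(h = 720, r = 45);
translate([1073, 827, 0]) cylinder(h = 720, r = 45);
translate([64, 407, 755]) {
  cube([71, 96, 2083]);
  translate([957, 0, 0]) cube([71, 96, 2083]);
  translate([0, 0, 2083]) cube([1028, 96, 84]);
}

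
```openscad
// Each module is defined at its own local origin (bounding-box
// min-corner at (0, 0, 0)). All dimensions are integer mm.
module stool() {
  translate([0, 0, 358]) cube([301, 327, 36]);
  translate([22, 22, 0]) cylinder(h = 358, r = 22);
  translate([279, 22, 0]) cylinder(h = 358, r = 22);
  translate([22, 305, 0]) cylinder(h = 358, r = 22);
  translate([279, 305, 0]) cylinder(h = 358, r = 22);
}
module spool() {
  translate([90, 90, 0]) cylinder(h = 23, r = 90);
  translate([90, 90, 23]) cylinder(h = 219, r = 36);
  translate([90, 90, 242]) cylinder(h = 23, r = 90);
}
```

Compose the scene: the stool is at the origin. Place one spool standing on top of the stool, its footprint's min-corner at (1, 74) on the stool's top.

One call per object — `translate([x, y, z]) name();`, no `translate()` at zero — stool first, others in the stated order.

stool();
translate([1, 74, 394]) spool();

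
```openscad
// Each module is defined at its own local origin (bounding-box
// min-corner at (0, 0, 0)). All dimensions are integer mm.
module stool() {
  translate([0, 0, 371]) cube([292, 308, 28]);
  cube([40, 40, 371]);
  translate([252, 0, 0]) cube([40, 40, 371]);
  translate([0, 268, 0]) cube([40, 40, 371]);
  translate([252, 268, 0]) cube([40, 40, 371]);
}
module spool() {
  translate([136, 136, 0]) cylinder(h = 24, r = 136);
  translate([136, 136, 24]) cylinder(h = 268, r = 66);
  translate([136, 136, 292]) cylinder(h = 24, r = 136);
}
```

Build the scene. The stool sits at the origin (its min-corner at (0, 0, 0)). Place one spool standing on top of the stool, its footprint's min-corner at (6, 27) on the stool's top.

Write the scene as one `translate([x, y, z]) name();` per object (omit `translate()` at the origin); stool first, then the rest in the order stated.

stool();
translate([6, 27, 399]) spool();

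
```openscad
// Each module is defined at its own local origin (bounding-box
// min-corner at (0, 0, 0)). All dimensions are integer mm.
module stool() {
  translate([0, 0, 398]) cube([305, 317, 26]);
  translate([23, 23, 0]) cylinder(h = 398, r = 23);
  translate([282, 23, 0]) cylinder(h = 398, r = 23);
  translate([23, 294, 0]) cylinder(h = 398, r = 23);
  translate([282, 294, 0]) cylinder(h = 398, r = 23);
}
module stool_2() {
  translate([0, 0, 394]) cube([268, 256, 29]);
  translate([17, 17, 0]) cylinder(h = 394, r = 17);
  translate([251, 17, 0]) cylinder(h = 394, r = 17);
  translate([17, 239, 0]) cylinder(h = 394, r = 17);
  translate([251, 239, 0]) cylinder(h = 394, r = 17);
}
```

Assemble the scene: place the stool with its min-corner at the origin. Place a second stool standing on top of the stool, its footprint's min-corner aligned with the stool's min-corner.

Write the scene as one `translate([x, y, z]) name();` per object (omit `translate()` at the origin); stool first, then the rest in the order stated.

stool();
translate([0, 0, 424]) stool_2();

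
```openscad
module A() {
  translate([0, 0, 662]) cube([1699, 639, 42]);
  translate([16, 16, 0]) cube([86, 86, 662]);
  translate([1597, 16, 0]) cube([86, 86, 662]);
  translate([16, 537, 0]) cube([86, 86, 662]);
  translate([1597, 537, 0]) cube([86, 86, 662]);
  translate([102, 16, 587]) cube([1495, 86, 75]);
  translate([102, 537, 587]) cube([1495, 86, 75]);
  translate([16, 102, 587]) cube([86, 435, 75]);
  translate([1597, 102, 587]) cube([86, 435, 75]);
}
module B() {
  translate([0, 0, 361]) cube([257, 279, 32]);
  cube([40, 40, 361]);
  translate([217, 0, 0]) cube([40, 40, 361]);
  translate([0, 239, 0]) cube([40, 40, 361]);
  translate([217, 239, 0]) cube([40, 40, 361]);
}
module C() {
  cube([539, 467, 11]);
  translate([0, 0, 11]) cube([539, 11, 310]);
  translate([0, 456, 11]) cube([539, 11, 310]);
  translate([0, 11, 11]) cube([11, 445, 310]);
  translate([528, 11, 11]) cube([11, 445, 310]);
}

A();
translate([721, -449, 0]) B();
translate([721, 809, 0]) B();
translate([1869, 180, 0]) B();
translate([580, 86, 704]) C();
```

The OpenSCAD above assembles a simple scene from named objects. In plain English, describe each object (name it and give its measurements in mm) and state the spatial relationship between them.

A is a table: top 1699 mm (x) × 639 mm (y), 42 mm thick, upper face at z = 704 mm, on four 86×86 mm square legs, each inset 16 mm from the nearest pair of top edges, running from z = 0 to the bottom of the top. Four apron rails, 86 mm thick and 75 mm tall, run between adjacent legs with their top edges flush with the underside of the top and their outer faces flush with the legs' outer faces.

B is a simple wooden stool: a rectangular seat 257 mm (x) by 279 mm (y), 32 mm thick, top face at z = 393 mm, on four square legs, each 40×40 mm in cross-section. The legs rest on z = 0, each flush with a corner of the seat.

C is an open-topped rectangular box: outside dimensions 539×467×321 mm, with a uniform wall and base thickness of 11 mm. The base is a full 539×467 slab on the floor; four walls sit on top of the base. The front and back walls (the −y and +y sides) span the full width; the two side walls fit between them.

Three stools sit around the table at the −y, +y, +x sides. The open box is on top of the table, centred.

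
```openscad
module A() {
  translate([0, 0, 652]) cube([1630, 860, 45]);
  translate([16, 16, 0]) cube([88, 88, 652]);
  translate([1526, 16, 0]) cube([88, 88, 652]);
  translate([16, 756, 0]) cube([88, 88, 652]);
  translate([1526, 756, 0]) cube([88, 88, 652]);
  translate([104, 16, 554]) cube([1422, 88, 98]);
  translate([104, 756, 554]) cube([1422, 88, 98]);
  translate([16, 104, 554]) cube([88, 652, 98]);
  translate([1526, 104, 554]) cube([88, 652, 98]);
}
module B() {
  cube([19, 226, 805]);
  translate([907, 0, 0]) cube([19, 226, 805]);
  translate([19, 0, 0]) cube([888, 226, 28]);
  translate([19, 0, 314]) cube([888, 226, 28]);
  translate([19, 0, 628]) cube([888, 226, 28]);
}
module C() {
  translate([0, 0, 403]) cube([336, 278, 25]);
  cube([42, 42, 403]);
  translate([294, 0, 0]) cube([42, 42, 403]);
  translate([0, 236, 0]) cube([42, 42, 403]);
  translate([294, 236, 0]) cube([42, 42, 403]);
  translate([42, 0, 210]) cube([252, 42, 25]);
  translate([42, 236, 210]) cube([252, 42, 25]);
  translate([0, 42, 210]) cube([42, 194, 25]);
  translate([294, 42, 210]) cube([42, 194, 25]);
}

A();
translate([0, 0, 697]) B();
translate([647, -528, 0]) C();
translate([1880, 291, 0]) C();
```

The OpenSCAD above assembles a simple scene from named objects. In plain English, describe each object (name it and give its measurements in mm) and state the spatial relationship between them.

A is a table with a 1630×860 mm rectangular top, 45 mm thick, top surface at z = 697 mm, supported by four 88×88 mm square legs, each inset 16 mm from the nearest pair of top edges, running from the floor. Four apron rails, 88 mm thick and 98 mm tall, run between adjacent legs with their top edges flush with the underside of the top and their outer faces flush with the legs' outer faces.

B is a bookshelf 926 mm wide overall, 226 mm deep and 805 mm tall. The two sides are 19 mm thick vertical panels. 3 horizontal shelves of 28 mm thickness span between the inner faces of the sides; the lowest shelf sits on the floor and shelves are stacked with a clear vertical gap of 286 mm between each pair.

C is a four-legged stool. The seat is 336×278 mm, 25 mm thick, top at z = 428 mm. It stands on four square legs, each 42×42 mm in cross-section, from z = 0 to the seat underside, each flush with a corner of the seat. Four stretchers, 42 mm wide and 25 mm tall, connect adjacent legs with their undersides at z = 210 mm, each running between the inner faces of the legs it joins and aligned with the legs' outer faces on the other axis.

The bookshelf is on top of the table. Two stools sit around the table at the −y, +x sides.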